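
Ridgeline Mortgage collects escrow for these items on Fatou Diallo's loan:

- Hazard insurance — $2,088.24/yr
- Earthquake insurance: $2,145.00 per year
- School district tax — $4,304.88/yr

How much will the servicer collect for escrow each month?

Hazard insurance: $2,088.24/yr
Earthquake insurance: $2,145.00/yr
School district tax: $4,304.88/yr
Annual escrow total = $8,538.12
Monthly escrow = $8,538.12 ÷ 12 = $711.51

$711.51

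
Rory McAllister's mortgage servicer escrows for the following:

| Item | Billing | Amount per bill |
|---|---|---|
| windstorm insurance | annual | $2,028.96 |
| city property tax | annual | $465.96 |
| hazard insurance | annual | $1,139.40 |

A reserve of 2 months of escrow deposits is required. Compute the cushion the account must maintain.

Windstorm insurance: $2,028.96
City property tax: $465.96
Hazard insurance: $1,139.40
Yearly total = $2,028.96 + $465.96 + $1,139.40 = $3,634.32
Per month = $3,634.32 / 12 = $302.86
Cushion = 2 × $302.86 = $605.72

$605.72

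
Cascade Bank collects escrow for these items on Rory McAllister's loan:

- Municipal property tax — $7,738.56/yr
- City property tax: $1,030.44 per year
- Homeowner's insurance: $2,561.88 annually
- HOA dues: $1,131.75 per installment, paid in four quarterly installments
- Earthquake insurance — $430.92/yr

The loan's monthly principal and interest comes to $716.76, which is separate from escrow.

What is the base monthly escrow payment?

Municipal property tax — $7,738.56 annually
City property tax — $1,030.44 annually
Homeowner's insurance — $2,561.88 annually
HOA dues — $1,131.75 × 4 = $4,527.00 annually
Earthquake insurance — $430.92 annually
Yearly total = $7,738.56 + $1,030.44 + $2,561.88 + $4,527.00 + $430.92 = $16,288.80
Per month = $16,288.80 / 12 = $1,357.40

$1,357.40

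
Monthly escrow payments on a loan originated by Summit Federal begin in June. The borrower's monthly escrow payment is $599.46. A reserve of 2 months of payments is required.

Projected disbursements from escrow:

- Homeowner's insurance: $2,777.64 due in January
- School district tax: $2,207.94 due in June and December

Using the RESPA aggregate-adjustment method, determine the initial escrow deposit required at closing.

Cushion = 2 × $599.46 = $1,198.92
Trial balance (start $0, +$599.46 each month, − disbursements):
  Jun: +$599.46 − $2,207.94 → -$1,608.48
  Jul: +$599.46 → -$1,009.02
  Aug: +$599.46 → -$409.56
  Sep: +$599.46 → $189.90
  Oct: +$599.46 → $789.36
  Nov: +$599.46 → $1,388.82
  Dec: +$599.46 − $2,207.94 → -$219.66
  Jan: +$599.46 − $2,777.64 → -$2,397.84
  Feb: +$599.46 → -$1,798.38
  Mar: +$599.46 → -$1,198.92
  Apr: +$599.46 → -$599.46
  May: +$599.46 → $0.00
Lowest trial balance = -$2,397.84 (Jan)
Initial deposit = cushion − low point = $1,198.92 − (-$2,397.84) = $3,596.76

$3,596.76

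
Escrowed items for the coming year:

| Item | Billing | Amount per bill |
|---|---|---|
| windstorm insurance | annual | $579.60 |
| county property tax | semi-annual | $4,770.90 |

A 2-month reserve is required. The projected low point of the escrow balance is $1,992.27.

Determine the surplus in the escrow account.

Windstorm insurance — $579.60/yr
County property tax — $4,770.90 × 2 = $9,541.80/yr
Yearly total = $10,121.40
Monthly escrow = $10,121.40 ÷ 12 = $843.45
Required cushion = 2 × $843.45 = $1,686.90
Excess over cushion: $1,992.27 − $1,686.90 = $305.37

$305.37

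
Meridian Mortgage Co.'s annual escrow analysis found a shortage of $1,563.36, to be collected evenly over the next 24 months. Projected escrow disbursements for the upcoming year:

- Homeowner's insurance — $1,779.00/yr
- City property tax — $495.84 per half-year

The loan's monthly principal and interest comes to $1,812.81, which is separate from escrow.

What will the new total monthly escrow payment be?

Homeowner's insurance = $1,779.00 annually
City property tax = $495.84 × 2 = $991.68 annually
Total annual escrow = $2,770.68
Per month = $2,770.68 / 12 = $230.89
Shortage per month = $1,563.36 / 24 = $65.14
New monthly escrow = $230.89 + $65.14 = $296.03

$296.03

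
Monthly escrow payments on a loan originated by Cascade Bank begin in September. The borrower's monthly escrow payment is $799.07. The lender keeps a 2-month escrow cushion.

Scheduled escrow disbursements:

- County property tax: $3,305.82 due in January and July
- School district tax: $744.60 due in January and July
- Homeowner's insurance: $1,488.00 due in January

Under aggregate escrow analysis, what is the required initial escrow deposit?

Cushion = 2 × $799.07 = $1,598.14
Trial balance (start $0, +$799.07 each month, − disbursements):
  Sep: +$799.07 → $799.07
  Oct: +$799.07 → $1,598.14
  Nov: +$799.07 → $2,397.21
  Dec: +$799.07 → $3,196.28
  Jan: +$799.07 − $5,538.42 → -$1,543.07
  Feb: +$799.07 → -$744.00
  Mar: +$799.07 → $55.07
  Apr: +$799.07 → $854.14
  May: +$799.07 → $1,653.21
  Jun: +$799.07 → $2,452.28
  Jul: +$799.07 − $4,050.42 → -$799.07
  Aug: +$799.07 → $0.00
Lowest trial balance = -$1,543.07 (Jan)
Initial deposit = cushion − low point = $1,598.14 − (-$1,543.07) = $3,141.21

$3,141.21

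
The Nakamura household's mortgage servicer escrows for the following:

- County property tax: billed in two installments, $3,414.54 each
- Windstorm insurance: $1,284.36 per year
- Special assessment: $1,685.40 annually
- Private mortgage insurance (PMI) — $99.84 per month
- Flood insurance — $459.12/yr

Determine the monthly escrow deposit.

County property tax — $3,414.54 × 2 = $6,829.08 per year
Windstorm insurance — $1,284.36 per year
Special assessment — $1,685.40 per year
Private mortgage insurance (PMI) — $99.84 × 12 = $1,198.08 per year
Flood insurance — $459.12 per year
Annual escrow total = $6,829.08 + $1,284.36 + $1,685.40 + $1,198.08 + $459.12 = $11,456.04
Monthly = $11,456.04 / 12 = $954.67

$954.67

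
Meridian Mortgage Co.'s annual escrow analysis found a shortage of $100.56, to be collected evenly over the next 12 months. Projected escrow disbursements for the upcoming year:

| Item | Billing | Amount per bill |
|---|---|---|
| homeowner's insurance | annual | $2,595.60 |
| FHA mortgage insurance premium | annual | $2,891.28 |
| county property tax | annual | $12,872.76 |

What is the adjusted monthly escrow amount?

$1,538.35

Homeowner's insurance = $2,595.60/yr
FHA mortgage insurance premium = $2,891.28/yr
County property tax = $12,872.76/yr
Total annual escrow = $2,595.60 + $2,891.28 + $12,872.76 = $18,359.64
Per month = $18,359.64 ÷ 12 = $1,529.97
Shortage spread = $100.56 ÷ 12 = $8.38/mo
New monthly escrow = $1,529.97 + $8.38 = $1,538.35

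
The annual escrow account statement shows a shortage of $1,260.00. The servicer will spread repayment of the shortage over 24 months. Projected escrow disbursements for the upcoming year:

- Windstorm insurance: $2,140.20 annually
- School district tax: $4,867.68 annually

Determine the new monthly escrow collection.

$636.49

Windstorm insurance — $2,140.20/yr
School district tax — $4,867.68/yr
Total per year = $2,140.20 + $4,867.68 = $7,007.88
Per month = $7,007.88 / 12 = $583.99
Shortage spread = $1,260.00 ÷ 24 = $52.50/mo
New monthly escrow = $583.99 + $52.50 = $636.49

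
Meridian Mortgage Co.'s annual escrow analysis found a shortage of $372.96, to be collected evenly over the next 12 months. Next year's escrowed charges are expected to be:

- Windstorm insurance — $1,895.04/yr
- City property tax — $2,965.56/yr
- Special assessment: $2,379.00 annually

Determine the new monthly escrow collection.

Windstorm insurance — $1,895.04 annually
City property tax — $2,965.56 annually
Special assessment — $2,379.00 annually
Yearly total = $7,239.60
Base monthly escrow = $7,239.60 / 12 = $603.30
Shortage per month = $372.96 ÷ 12 = $31.08
New monthly escrow = $603.30 + $31.08 = $634.38

$634.38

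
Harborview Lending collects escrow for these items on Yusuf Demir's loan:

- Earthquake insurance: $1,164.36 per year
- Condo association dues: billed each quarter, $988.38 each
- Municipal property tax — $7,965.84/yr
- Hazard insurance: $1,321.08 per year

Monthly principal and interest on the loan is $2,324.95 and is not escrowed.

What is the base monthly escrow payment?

Earthquake insurance = $1,164.36 per year
Condo association dues = $988.38 × 4 = $3,953.52 per year
Municipal property tax = $7,965.84 per year
Hazard insurance = $1,321.08 per year
Yearly total = $14,404.80
Monthly = $14,404.80 / 12 = $1,200.40

$1,200.40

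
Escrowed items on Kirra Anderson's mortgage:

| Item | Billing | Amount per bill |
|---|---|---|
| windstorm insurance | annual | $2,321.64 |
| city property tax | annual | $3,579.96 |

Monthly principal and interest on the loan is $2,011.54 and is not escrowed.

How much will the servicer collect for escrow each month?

$491.80

Windstorm insurance: $2,321.64 annually
City property tax: $3,579.96 annually
Yearly total = $2,321.64 + $3,579.96 = $5,901.60
Per month = $5,901.60 / 12 = $491.80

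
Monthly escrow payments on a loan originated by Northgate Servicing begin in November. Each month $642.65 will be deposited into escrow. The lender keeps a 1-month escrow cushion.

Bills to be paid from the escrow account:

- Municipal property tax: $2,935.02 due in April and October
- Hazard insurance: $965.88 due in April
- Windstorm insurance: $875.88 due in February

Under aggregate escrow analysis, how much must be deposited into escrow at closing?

Cushion = 1 × $642.65 = $642.65
Trial balance (start $0, +$642.65 each month, − disbursements):
  Nov: +$642.65 → $642.65
  Dec: +$642.65 → $1,285.30
  Jan: +$642.65 → $1,927.95
  Feb: +$642.65 − $875.88 → $1,694.72
  Mar: +$642.65 → $2,337.37
  Apr: +$642.65 − $3,900.90 → -$920.88
  May: +$642.65 → -$278.23
  Jun: +$642.65 → $364.42
  Jul: +$642.65 → $1,007.07
  Aug: +$642.65 → $1,649.72
  Sep: +$642.65 → $2,292.37
  Oct: +$642.65 − $2,935.02 → $0.00
Lowest trial balance = -$920.88 (Apr)
Initial deposit = cushion − low point = $642.65 − (-$920.88) = $1,563.53

$1,563.53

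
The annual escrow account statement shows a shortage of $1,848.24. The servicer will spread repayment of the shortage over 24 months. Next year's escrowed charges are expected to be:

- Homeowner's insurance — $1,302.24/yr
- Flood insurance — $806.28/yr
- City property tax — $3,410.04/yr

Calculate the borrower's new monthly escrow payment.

$536.89

Homeowner's insurance = $1,302.24 per year
Flood insurance = $806.28 per year
City property tax = $3,410.04 per year
Total per year = $5,518.56
Monthly = $5,518.56 / 12 = $459.88
Monthly shortage recovery: $1,848.24 ÷ 24 = $77.01
New monthly escrow = $459.88 + $77.01 = $536.89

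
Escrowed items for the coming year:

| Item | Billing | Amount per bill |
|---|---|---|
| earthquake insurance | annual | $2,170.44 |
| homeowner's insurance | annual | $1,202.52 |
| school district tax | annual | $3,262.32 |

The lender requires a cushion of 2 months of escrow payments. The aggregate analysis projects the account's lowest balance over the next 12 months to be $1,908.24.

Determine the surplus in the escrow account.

$802.36

Earthquake insurance — $2,170.44
Homeowner's insurance — $1,202.52
School district tax — $3,262.32
Total per year = $2,170.44 + $1,202.52 + $3,262.32 = $6,635.28
Monthly escrow = $6,635.28 ÷ 12 = $552.94
Required cushion = 2 × $552.94 = $1,105.88
Surplus = $1,908.24 − $1,105.88 = $802.36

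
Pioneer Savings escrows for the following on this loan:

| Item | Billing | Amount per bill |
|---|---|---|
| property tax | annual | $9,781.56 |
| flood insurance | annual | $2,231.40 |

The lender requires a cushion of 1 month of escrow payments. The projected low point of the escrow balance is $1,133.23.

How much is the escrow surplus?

Property tax: $9,781.56 per year
Flood insurance: $2,231.40 per year
Total annual escrow = $9,781.56 + $2,231.40 = $12,012.96
Monthly = $12,012.96 ÷ 12 = $1,001.08
Cushion = 1 × $1,001.08 = $1,001.08
Excess over cushion: $1,133.23 − $1,001.08 = $132.15

$132.15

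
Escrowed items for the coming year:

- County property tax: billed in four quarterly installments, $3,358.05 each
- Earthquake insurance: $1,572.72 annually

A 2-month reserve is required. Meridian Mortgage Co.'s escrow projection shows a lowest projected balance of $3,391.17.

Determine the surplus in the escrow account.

County property tax — $3,358.05 × 4 = $13,432.20/yr
Earthquake insurance — $1,572.72/yr
Yearly total = $15,004.92
Monthly = $15,004.92 ÷ 12 = $1,250.41
Cushion = 2 × $1,250.41 = $2,500.82
Excess over cushion: $3,391.17 − $2,500.82 = $890.35

$890.35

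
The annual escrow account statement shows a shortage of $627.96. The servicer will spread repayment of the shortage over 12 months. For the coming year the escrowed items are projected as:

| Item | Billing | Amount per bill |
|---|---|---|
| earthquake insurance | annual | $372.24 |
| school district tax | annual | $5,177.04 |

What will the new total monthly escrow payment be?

Earthquake insurance = $372.24 per year
School district tax = $5,177.04 per year
Yearly total = $372.24 + $5,177.04 = $5,549.28
Per month = $5,549.28 / 12 = $462.44
Monthly shortage recovery: $627.96 ÷ 12 = $52.33
Adjusted monthly = $462.44 + $52.33 = $514.77

$514.77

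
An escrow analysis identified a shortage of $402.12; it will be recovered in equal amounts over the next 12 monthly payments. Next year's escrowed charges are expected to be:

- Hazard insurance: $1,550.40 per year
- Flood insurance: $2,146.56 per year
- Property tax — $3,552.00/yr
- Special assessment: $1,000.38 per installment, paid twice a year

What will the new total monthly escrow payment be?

$804.32

Hazard insurance — $1,550.40/yr
Flood insurance — $2,146.56/yr
Property tax — $3,552.00/yr
Special assessment — $1,000.38 × 2 = $2,000.76/yr
Combined annual = $1,550.40 + $2,146.56 + $3,552.00 + $2,000.76 = $9,249.72
Per month = $9,249.72 ÷ 12 = $770.81
Monthly shortage recovery: $402.12 / 12 = $33.51
New monthly escrow = $770.81 + $33.51 = $804.32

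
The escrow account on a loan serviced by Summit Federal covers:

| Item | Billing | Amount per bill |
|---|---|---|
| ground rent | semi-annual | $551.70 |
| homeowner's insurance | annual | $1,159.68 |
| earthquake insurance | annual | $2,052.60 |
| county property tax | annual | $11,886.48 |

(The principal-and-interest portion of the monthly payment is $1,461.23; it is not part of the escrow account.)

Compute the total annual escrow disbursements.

$16,202.16

Ground rent — $551.70 × 2 = $1,103.40 annually
Homeowner's insurance — $1,159.68 annually
Earthquake insurance — $2,052.60 annually
County property tax — $11,886.48 annually
Yearly total = $16,202.16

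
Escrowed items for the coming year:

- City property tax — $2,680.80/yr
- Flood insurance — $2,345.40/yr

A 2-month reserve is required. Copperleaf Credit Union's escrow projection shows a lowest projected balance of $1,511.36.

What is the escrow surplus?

City property tax = $2,680.80
Flood insurance = $2,345.40
Total per year = $5,026.20
Monthly = $5,026.20 ÷ 12 = $418.85
Required cushion = 2 × $418.85 = $837.70
Excess over cushion: $1,511.36 − $837.70 = $673.66

$673.66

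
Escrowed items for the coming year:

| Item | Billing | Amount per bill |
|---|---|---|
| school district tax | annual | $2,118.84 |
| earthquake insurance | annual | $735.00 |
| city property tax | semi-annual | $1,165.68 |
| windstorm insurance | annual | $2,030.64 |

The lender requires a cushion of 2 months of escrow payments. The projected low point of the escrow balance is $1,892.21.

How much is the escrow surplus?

School district tax = $2,118.84 per year
Earthquake insurance = $735.00 per year
City property tax = $1,165.68 × 2 = $2,331.36 per year
Windstorm insurance = $2,030.64 per year
Combined annual = $7,215.84
Base monthly escrow = $7,215.84 / 12 = $601.32
Required reserve = 2 × $601.32 = $1,202.64
Excess over cushion: $1,892.21 − $1,202.64 = $689.57

$689.57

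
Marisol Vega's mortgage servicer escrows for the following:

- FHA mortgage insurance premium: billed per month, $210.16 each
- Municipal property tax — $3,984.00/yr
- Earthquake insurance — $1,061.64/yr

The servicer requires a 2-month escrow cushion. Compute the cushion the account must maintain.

$1,261.26

FHA mortgage insurance premium: $210.16 × 12 = $2,521.92 annually
Municipal property tax: $3,984.00 annually
Earthquake insurance: $1,061.64 annually
Annual escrow total = $2,521.92 + $3,984.00 + $1,061.64 = $7,567.56
Monthly = $7,567.56 / 12 = $630.63
Required cushion = 2 × $630.63 = $1,261.26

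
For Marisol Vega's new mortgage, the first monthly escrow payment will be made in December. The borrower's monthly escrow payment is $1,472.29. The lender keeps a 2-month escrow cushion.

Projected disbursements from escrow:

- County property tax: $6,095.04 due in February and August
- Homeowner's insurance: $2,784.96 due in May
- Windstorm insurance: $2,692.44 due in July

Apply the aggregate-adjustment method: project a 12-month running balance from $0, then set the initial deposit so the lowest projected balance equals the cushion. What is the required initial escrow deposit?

$7,361.45

Cushion = 2 × $1,472.29 = $2,944.58
Trial balance (start $0, +$1,472.29 each month, − disbursements):
  Dec: +$1,472.29 → $1,472.29
  Jan: +$1,472.29 → $2,944.58
  Feb: +$1,472.29 − $6,095.04 → -$1,678.17
  Mar: +$1,472.29 → -$205.88
  Apr: +$1,472.29 → $1,266.41
  May: +$1,472.29 − $2,784.96 → -$46.26
  Jun: +$1,472.29 → $1,426.03
  Jul: +$1,472.29 − $2,692.44 → $205.88
  Aug: +$1,472.29 − $6,095.04 → -$4,416.87
  Sep: +$1,472.29 → -$2,944.58
  Oct: +$1,472.29 → -$1,472.29
  Nov: +$1,472.29 → $0.00
Lowest trial balance = -$4,416.87 (Aug)
Initial deposit = cushion − low point = $2,944.58 − (-$4,416.87) = $7,361.45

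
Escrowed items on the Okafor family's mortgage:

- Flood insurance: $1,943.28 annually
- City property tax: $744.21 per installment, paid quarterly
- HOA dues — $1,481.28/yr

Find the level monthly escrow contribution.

$533.45

Flood insurance = $1,943.28 per year
City property tax = $744.21 × 4 = $2,976.84 per year
HOA dues = $1,481.28 per year
Combined annual = $6,401.40
Base monthly escrow = $6,401.40 ÷ 12 = $533.45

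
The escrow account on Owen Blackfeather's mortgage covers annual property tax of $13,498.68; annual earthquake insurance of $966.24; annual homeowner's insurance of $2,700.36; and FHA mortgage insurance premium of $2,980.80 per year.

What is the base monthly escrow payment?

$1,678.84

Property tax: $13,498.68 per year
Earthquake insurance: $966.24 per year
Homeowner's insurance: $2,700.36 per year
FHA mortgage insurance premium: $2,980.80 per year
Total annual escrow = $20,146.08
Per month = $20,146.08 / 12 = $1,678.84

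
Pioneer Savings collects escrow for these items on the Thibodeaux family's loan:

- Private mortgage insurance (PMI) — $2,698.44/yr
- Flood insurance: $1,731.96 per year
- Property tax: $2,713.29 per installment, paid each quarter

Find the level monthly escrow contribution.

$1,273.63

Private mortgage insurance (PMI) = $2,698.44 annually
Flood insurance = $1,731.96 annually
Property tax = $2,713.29 × 4 = $10,853.16 annually
Annual escrow total = $2,698.44 + $1,731.96 + $10,853.16 = $15,283.56
Base monthly escrow = $15,283.56 / 12 = $1,273.63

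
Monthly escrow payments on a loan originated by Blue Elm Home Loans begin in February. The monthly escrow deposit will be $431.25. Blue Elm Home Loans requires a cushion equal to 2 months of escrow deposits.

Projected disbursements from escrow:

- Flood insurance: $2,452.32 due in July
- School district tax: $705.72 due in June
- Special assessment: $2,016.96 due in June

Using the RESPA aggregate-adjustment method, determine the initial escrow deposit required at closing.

$3,450.00

Cushion = 2 × $431.25 = $862.50
Trial balance (start $0, +$431.25 each month, − disbursements):
  Feb: +$431.25 → $431.25
  Mar: +$431.25 → $862.50
  Apr: +$431.25 → $1,293.75
  May: +$431.25 → $1,725.00
  Jun: +$431.25 − $2,722.68 → -$566.43
  Jul: +$431.25 − $2,452.32 → -$2,587.50
  Aug: +$431.25 → -$2,156.25
  Sep: +$431.25 → -$1,725.00
  Oct: +$431.25 → -$1,293.75
  Nov: +$431.25 → -$862.50
  Dec: +$431.25 → -$431.25
  Jan: +$431.25 → $0.00
Lowest trial balance = -$2,587.50 (Jul)
Initial deposit = cushion − low point = $862.50 − (-$2,587.50) = $3,450.00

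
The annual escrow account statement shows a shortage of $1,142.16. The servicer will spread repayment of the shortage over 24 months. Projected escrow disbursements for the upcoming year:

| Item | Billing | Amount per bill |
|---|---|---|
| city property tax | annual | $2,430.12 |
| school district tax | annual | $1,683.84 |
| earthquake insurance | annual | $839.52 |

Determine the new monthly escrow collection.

City property tax = $2,430.12/yr
School district tax = $1,683.84/yr
Earthquake insurance = $839.52/yr
Annual escrow total = $4,953.48
Per month = $4,953.48 / 12 = $412.79
Monthly shortage recovery: $1,142.16 ÷ 24 = $47.59
New monthly escrow = $412.79 + $47.59 = $460.38

$460.38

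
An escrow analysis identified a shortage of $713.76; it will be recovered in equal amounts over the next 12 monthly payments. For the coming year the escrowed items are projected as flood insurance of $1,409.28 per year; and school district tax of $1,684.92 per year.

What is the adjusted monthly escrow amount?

$317.33

Flood insurance — $1,409.28 annually
School district tax — $1,684.92 annually
Annual escrow total = $3,094.20
Monthly = $3,094.20 / 12 = $257.85
Monthly shortage recovery: $713.76 / 12 = $59.48
Adjusted monthly = $257.85 + $59.48 = $317.33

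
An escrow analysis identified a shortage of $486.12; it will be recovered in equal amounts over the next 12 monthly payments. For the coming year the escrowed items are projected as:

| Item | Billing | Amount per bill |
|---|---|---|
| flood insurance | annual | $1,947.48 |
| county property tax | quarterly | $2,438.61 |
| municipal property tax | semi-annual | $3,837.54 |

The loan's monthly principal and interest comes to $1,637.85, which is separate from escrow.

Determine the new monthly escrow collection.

$1,655.26

Flood insurance = $1,947.48/yr
County property tax = $2,438.61 × 4 = $9,754.44/yr
Municipal property tax = $3,837.54 × 2 = $7,675.08/yr
Annual escrow total = $19,377.00
Monthly escrow = $19,377.00 ÷ 12 = $1,614.75
Shortage per month = $486.12 / 12 = $40.51
New monthly escrow = $1,614.75 + $40.51 = $1,655.26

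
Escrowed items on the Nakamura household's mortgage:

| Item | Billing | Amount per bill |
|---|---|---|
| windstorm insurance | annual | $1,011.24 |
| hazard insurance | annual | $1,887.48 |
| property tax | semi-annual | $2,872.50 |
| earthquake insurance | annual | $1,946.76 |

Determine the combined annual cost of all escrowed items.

Windstorm insurance: $1,011.24 annually
Hazard insurance: $1,887.48 annually
Property tax: $2,872.50 × 2 = $5,745.00 annually
Earthquake insurance: $1,946.76 annually
Total annual escrow = $10,590.48

$10,590.48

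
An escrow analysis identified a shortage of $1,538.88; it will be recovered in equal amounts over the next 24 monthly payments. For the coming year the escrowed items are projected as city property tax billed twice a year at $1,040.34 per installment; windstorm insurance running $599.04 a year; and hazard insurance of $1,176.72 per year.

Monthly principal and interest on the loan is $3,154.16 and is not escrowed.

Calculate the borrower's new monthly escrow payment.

$385.49

City property tax: $1,040.34 × 2 = $2,080.68
Windstorm insurance: $599.04
Hazard insurance: $1,176.72
Annual escrow total = $3,856.44
Monthly escrow = $3,856.44 / 12 = $321.37
Shortage per month = $1,538.88 ÷ 24 = $64.12
New monthly escrow = $321.37 + $64.12 = $385.49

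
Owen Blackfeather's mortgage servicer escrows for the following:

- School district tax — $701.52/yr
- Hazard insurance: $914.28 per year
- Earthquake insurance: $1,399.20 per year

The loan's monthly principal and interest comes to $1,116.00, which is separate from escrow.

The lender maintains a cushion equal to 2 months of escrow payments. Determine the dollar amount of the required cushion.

$502.50

School district tax = $701.52 annually
Hazard insurance = $914.28 annually
Earthquake insurance = $1,399.20 annually
Annual escrow total = $3,015.00
Per month = $3,015.00 ÷ 12 = $251.25
Reserve = 2 × $251.25 = $502.50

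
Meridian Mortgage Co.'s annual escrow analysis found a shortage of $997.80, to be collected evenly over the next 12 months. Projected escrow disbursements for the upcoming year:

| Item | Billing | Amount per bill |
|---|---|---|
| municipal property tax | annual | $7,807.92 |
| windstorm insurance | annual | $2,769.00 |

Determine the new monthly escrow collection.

$964.56

Municipal property tax — $7,807.92/yr
Windstorm insurance — $2,769.00/yr
Annual escrow total = $7,807.92 + $2,769.00 = $10,576.92
Monthly = $10,576.92 ÷ 12 = $881.41
Monthly shortage recovery: $997.80 ÷ 12 = $83.15
New monthly escrow = $881.41 + $83.15 = $964.56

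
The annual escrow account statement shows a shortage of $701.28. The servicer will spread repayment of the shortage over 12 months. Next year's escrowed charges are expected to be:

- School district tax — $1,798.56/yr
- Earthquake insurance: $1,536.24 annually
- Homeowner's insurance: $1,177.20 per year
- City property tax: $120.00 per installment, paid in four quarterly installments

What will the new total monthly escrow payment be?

School district tax: $1,798.56 per year
Earthquake insurance: $1,536.24 per year
Homeowner's insurance: $1,177.20 per year
City property tax: $120.00 × 4 = $480.00 per year
Total annual escrow = $4,992.00
Base monthly escrow = $4,992.00 / 12 = $416.00
Monthly shortage recovery: $701.28 ÷ 12 = $58.44
Adjusted monthly = $416.00 + $58.44 = $474.44

$474.44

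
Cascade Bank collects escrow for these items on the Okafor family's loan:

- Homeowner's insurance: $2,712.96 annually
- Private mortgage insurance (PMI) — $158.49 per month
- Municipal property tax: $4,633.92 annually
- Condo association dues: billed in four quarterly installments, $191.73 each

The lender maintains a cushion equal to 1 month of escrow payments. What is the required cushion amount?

Homeowner's insurance: $2,712.96 annually
Private mortgage insurance (PMI): $158.49 × 12 = $1,901.88 annually
Municipal property tax: $4,633.92 annually
Condo association dues: $191.73 × 4 = $766.92 annually
Total annual escrow = $10,015.68
Monthly escrow = $10,015.68 / 12 = $834.64
Cushion = 1 × $834.64 = $834.64

$834.64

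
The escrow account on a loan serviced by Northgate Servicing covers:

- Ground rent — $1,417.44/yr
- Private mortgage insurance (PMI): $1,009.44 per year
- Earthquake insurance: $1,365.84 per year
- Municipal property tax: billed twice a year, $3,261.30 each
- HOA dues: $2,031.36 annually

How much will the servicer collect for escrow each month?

$1,028.89

Ground rent = $1,417.44 annually
Private mortgage insurance (PMI) = $1,009.44 annually
Earthquake insurance = $1,365.84 annually
Municipal property tax = $3,261.30 × 2 = $6,522.60 annually
HOA dues = $2,031.36 annually
Total per year = $1,417.44 + $1,009.44 + $1,365.84 + $6,522.60 + $2,031.36 = $12,346.68
Monthly = $12,346.68 ÷ 12 = $1,028.89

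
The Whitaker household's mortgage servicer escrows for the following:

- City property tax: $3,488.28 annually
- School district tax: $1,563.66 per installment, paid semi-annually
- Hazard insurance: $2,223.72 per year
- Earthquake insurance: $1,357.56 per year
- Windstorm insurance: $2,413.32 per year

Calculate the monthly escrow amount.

City property tax: $3,488.28
School district tax: $1,563.66 × 2 = $3,127.32
Hazard insurance: $2,223.72
Earthquake insurance: $1,357.56
Windstorm insurance: $2,413.32
Combined annual = $12,610.20
Monthly = $12,610.20 / 12 = $1,050.85

$1,050.85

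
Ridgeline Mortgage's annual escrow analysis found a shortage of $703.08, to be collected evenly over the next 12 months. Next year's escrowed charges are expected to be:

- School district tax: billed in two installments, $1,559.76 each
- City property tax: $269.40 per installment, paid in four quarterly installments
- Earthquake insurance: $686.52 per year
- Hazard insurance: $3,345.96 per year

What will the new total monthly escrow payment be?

$744.39

School district tax: $1,559.76 × 2 = $3,119.52 per year
City property tax: $269.40 × 4 = $1,077.60 per year
Earthquake insurance: $686.52 per year
Hazard insurance: $3,345.96 per year
Total per year = $3,119.52 + $1,077.60 + $686.52 + $3,345.96 = $8,229.60
Monthly = $8,229.60 / 12 = $685.80
Shortage spread = $703.08 / 12 = $58.59/mo
New monthly escrow = $685.80 + $58.59 = $744.39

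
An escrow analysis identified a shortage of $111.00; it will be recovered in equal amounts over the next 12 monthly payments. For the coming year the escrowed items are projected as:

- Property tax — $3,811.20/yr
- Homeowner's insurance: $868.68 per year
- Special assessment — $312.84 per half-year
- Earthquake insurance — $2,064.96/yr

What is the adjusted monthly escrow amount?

$623.46

Property tax = $3,811.20 per year
Homeowner's insurance = $868.68 per year
Special assessment = $312.84 × 2 = $625.68 per year
Earthquake insurance = $2,064.96 per year
Annual escrow total = $3,811.20 + $868.68 + $625.68 + $2,064.96 = $7,370.52
Monthly = $7,370.52 / 12 = $614.21
Monthly shortage recovery: $111.00 ÷ 12 = $9.25
Adjusted monthly = $614.21 + $9.25 = $623.46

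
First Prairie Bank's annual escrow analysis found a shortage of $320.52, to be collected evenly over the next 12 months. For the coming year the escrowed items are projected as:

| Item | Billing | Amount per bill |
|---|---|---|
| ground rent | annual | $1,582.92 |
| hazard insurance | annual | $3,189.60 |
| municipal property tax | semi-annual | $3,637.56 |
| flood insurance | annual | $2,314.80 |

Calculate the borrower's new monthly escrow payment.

Ground rent — $1,582.92/yr
Hazard insurance — $3,189.60/yr
Municipal property tax — $3,637.56 × 2 = $7,275.12/yr
Flood insurance — $2,314.80/yr
Total per year = $1,582.92 + $3,189.60 + $7,275.12 + $2,314.80 = $14,362.44
Monthly escrow = $14,362.44 ÷ 12 = $1,196.87
Shortage per month = $320.52 ÷ 12 = $26.71
Adjusted monthly = $1,196.87 + $26.71 = $1,223.58

$1,223.58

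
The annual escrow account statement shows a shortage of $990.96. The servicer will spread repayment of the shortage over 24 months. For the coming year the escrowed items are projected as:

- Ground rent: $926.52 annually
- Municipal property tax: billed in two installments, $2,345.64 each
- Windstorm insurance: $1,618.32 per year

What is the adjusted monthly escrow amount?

$644.30

Ground rent: $926.52 per year
Municipal property tax: $2,345.64 × 2 = $4,691.28 per year
Windstorm insurance: $1,618.32 per year
Combined annual = $926.52 + $4,691.28 + $1,618.32 = $7,236.12
Monthly = $7,236.12 / 12 = $603.01
Shortage per month = $990.96 ÷ 24 = $41.29
Adjusted monthly = $603.01 + $41.29 = $644.30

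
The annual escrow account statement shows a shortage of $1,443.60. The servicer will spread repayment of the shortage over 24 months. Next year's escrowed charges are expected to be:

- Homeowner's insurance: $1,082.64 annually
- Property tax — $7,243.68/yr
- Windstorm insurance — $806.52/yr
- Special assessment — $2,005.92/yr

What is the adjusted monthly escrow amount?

$988.38

Homeowner's insurance: $1,082.64 per year
Property tax: $7,243.68 per year
Windstorm insurance: $806.52 per year
Special assessment: $2,005.92 per year
Annual escrow total = $1,082.64 + $7,243.68 + $806.52 + $2,005.92 = $11,138.76
Base monthly escrow = $11,138.76 ÷ 12 = $928.23
Shortage spread = $1,443.60 ÷ 24 = $60.15/mo
Adjusted monthly = $928.23 + $60.15 = $988.38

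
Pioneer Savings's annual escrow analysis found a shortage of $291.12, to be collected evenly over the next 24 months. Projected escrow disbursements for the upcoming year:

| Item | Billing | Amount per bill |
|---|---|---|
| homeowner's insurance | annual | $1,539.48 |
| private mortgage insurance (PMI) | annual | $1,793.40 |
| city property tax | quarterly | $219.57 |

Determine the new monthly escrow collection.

$363.06

Homeowner's insurance — $1,539.48
Private mortgage insurance (PMI) — $1,793.40
City property tax — $219.57 × 4 = $878.28
Yearly total = $4,211.16
Monthly escrow = $4,211.16 / 12 = $350.93
Shortage per month = $291.12 ÷ 24 = $12.13
Adjusted monthly = $350.93 + $12.13 = $363.06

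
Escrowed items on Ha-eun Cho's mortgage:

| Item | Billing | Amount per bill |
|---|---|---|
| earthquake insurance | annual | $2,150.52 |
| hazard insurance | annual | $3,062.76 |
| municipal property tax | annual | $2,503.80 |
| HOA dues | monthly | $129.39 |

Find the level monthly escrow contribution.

$772.48

Earthquake insurance = $2,150.52 annually
Hazard insurance = $3,062.76 annually
Municipal property tax = $2,503.80 annually
HOA dues = $129.39 × 12 = $1,552.68 annually
Annual escrow total = $9,269.76
Per month = $9,269.76 / 12 = $772.48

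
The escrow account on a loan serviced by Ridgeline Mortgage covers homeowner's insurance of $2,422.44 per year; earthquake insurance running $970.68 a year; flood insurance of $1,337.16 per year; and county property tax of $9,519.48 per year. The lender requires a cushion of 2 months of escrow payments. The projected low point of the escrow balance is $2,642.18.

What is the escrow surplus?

Homeowner's insurance = $2,422.44 per year
Earthquake insurance = $970.68 per year
Flood insurance = $1,337.16 per year
County property tax = $9,519.48 per year
Combined annual = $2,422.44 + $970.68 + $1,337.16 + $9,519.48 = $14,249.76
Base monthly escrow = $14,249.76 ÷ 12 = $1,187.48
Required reserve = 2 × $1,187.48 = $2,374.96
Surplus = $2,642.18 − $2,374.96 = $267.22

$267.22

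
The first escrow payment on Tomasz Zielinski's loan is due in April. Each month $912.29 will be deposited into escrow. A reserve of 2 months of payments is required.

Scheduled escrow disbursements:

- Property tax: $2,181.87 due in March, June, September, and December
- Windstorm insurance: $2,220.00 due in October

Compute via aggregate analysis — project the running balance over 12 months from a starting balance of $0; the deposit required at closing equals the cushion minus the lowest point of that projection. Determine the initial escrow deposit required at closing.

Cushion = 2 × $912.29 = $1,824.58
Trial balance (start $0, +$912.29 each month, − disbursements):
  Apr: +$912.29 → $912.29
  May: +$912.29 → $1,824.58
  Jun: +$912.29 − $2,181.87 → $555.00
  Jul: +$912.29 → $1,467.29
  Aug: +$912.29 → $2,379.58
  Sep: +$912.29 − $2,181.87 → $1,110.00
  Oct: +$912.29 − $2,220.00 → -$197.71
  Nov: +$912.29 → $714.58
  Dec: +$912.29 − $2,181.87 → -$555.00
  Jan: +$912.29 → $357.29
  Feb: +$912.29 → $1,269.58
  Mar: +$912.29 − $2,181.87 → $0.00
Lowest trial balance = -$555.00 (Dec)
Initial deposit = cushion − low point = $1,824.58 − (-$555.00) = $2,379.58

$2,379.58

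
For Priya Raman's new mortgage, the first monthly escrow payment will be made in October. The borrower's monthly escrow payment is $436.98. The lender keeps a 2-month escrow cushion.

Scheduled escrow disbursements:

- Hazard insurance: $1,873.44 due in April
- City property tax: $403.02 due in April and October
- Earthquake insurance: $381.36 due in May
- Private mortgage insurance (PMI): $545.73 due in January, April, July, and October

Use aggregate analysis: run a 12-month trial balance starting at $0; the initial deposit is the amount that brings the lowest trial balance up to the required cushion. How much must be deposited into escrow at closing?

$2,131.77

Cushion = 2 × $436.98 = $873.96
Trial balance (start $0, +$436.98 each month, − disbursements):
  Oct: +$436.98 − $948.75 → -$511.77
  Nov: +$436.98 → -$74.79
  Dec: +$436.98 → $362.19
  Jan: +$436.98 − $545.73 → $253.44
  Feb: +$436.98 → $690.42
  Mar: +$436.98 → $1,127.40
  Apr: +$436.98 − $2,822.19 → -$1,257.81
  May: +$436.98 − $381.36 → -$1,202.19
  Jun: +$436.98 → -$765.21
  Jul: +$436.98 − $545.73 → -$873.96
  Aug: +$436.98 → -$436.98
  Sep: +$436.98 → $0.00
Lowest trial balance = -$1,257.81 (Apr)
Initial deposit = cushion − low point = $873.96 − (-$1,257.81) = $2,131.77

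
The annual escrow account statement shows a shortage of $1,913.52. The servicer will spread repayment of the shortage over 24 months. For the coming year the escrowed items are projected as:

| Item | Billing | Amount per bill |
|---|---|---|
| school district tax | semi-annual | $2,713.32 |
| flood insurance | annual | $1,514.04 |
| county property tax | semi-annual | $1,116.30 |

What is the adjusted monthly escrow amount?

$844.17

School district tax = $2,713.32 × 2 = $5,426.64
Flood insurance = $1,514.04
County property tax = $1,116.30 × 2 = $2,232.60
Total annual escrow = $5,426.64 + $1,514.04 + $2,232.60 = $9,173.28
Monthly escrow = $9,173.28 / 12 = $764.44
Shortage spread = $1,913.52 ÷ 24 = $79.73/mo
Adjusted monthly = $764.44 + $79.73 = $844.17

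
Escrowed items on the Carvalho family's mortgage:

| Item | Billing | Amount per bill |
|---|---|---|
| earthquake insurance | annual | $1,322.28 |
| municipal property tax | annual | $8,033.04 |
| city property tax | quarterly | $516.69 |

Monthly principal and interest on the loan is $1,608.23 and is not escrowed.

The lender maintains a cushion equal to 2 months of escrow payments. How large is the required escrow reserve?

Earthquake insurance = $1,322.28 per year
Municipal property tax = $8,033.04 per year
City property tax = $516.69 × 4 = $2,066.76 per year
Total annual escrow = $11,422.08
Monthly escrow = $11,422.08 / 12 = $951.84
Required cushion = 2 × $951.84 = $1,903.68

$1,903.68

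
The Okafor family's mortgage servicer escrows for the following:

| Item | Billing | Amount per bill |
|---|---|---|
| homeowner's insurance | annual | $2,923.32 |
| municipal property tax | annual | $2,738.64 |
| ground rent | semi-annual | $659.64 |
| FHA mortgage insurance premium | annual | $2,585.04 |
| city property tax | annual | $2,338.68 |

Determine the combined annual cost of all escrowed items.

$11,904.96

Homeowner's insurance — $2,923.32 annually
Municipal property tax — $2,738.64 annually
Ground rent — $659.64 × 2 = $1,319.28 annually
FHA mortgage insurance premium — $2,585.04 annually
City property tax — $2,338.68 annually
Total per year = $2,923.32 + $2,738.64 + $1,319.28 + $2,585.04 + $2,338.68 = $11,904.96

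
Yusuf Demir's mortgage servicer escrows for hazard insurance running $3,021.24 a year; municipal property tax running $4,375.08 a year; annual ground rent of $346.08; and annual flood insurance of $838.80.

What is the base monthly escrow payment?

$715.10

Hazard insurance = $3,021.24 annually
Municipal property tax = $4,375.08 annually
Ground rent = $346.08 annually
Flood insurance = $838.80 annually
Yearly total = $3,021.24 + $4,375.08 + $346.08 + $838.80 = $8,581.20
Base monthly escrow = $8,581.20 / 12 = $715.10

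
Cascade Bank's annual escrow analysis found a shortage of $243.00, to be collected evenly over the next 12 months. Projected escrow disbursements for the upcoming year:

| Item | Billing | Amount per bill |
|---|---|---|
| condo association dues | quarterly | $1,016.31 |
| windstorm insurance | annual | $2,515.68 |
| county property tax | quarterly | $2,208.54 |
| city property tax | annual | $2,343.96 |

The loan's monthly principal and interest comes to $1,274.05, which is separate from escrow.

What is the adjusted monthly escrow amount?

$1,500.17

Condo association dues: $1,016.31 × 4 = $4,065.24 per year
Windstorm insurance: $2,515.68 per year
County property tax: $2,208.54 × 4 = $8,834.16 per year
City property tax: $2,343.96 per year
Total annual escrow = $17,759.04
Base monthly escrow = $17,759.04 / 12 = $1,479.92
Shortage spread = $243.00 / 12 = $20.25/mo
Adjusted monthly = $1,479.92 + $20.25 = $1,500.17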